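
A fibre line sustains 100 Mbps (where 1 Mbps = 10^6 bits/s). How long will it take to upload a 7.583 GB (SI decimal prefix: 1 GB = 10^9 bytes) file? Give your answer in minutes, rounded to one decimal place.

10.1 minutes

7.583 GB = 7,583,000,000 bytes = 60,664,000,000 bits
100 Mbps = 100,000,000 bits/s
time = 60,664,000,000 / 100,000,000 = 606.64 s
606.64 s / 60 = 10.1 minutes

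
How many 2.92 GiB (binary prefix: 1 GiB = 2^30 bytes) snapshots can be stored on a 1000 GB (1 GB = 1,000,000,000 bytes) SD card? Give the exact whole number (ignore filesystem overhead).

Capacity: 1000 GB = 1,000,000,000,000 bytes
Per item: 2.92 GiB = 3,135,326,126.08 bytes
⌊1,000,000,000,000 / 3,135,326,126.08⌋ = 318

318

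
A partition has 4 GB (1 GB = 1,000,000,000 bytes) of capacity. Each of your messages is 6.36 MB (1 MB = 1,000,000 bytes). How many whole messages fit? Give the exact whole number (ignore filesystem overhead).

Capacity: 4 GB = 4,000,000,000 bytes
Per item: 6.36 MB = 6,360,000 bytes
⌊4,000,000,000 / 6,360,000⌋ = 628

628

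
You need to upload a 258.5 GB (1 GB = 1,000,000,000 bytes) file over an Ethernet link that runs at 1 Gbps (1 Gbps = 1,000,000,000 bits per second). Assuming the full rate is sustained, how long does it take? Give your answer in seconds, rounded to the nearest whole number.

258.5 GB = 258,500,000,000 bytes = 2,068,000,000,000 bits
1 Gbps = 1,000,000,000 bits/s
time = 2,068,000,000,000 / 1,000,000,000 = 2,068 s

2,068 seconds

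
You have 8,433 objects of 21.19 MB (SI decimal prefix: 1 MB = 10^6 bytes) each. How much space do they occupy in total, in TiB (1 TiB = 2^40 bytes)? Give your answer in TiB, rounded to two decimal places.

0.16 TiB

Total = 8,433 × 21.19 MB = 178695.27 MB
= 178695.27 × 1,000,000 bytes = 178,695,270,000 bytes
1 TiB = 1,099,511,627,776 bytes
178,695,270,000 / 1,099,511,627,776 = 0.16 TiB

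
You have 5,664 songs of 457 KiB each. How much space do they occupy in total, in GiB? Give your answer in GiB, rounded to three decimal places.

2.469 GiB

Total = 5,664 × 457 KiB = 2,588,448 KiB
= 2,588,448 × 1,024 bytes = 2,650,570,752 bytes
1 GiB = 1,073,741,824 bytes
2,650,570,752 / 1,073,741,824 = 2.469 GiB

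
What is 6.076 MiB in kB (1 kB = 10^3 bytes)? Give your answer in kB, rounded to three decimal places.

6.076 MiB × 1,048,576 bytes/MiB = 6,371,147.776 bytes
1 kB = 1,000 bytes
6,371,147.776 / 1,000 = 6,371.148 kB

6,371.148 kB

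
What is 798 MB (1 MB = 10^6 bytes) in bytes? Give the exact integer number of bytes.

798 × 1,000,000 = 798,000,000 bytes  (1 MB = 10^6 bytes)

798,000,000 bytes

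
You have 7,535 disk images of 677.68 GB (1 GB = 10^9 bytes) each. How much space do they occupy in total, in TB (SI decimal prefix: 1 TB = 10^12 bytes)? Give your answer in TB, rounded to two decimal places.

Total = 7,535 × 677.68 GB = 5106318.8 GB
= 5106318.8 × 1,000,000,000 bytes = 5,106,318,800,000,000 bytes
1 TB = 1,000,000,000,000 bytes
5,106,318,800,000,000 / 1,000,000,000,000 = 5,106.32 TB

5,106.32 TB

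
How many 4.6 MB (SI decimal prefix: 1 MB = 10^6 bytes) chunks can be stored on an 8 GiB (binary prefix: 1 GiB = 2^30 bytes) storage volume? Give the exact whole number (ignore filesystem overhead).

Capacity: 8 GiB = 8,589,934,592 bytes
Per item: 4.6 MB = 4,600,000 bytes
⌊8,589,934,592 / 4,600,000⌋ = 1,867

1,867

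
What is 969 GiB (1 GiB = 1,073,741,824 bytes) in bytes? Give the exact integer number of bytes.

969 × 1,073,741,824 = 1,040,455,827,456 bytes

1,040,455,827,456 bytes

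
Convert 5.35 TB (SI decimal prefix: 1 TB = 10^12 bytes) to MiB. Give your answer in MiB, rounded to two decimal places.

5,102,157.59 MiB

5.35 TB × 1,000,000,000,000 bytes/TB = 5,350,000,000,000 bytes
1 MiB = 1,048,576 bytes
5,350,000,000,000 / 1,048,576 = 5,102,157.59 MiB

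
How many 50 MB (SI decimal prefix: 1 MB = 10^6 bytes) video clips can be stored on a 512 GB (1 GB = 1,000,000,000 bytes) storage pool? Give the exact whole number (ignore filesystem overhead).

10,240

Capacity: 512 GB = 512,000,000,000 bytes
Per item: 50 MB = 50,000,000 bytes
⌊512,000,000,000 / 50,000,000⌋ = 10,240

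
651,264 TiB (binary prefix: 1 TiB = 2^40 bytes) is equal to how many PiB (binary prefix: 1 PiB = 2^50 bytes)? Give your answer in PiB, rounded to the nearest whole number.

636 PiB

651,264 TiB × 1,099,511,627,776 bytes/TiB = 716,072,340,751,908,864 bytes
1 PiB = 2^50 bytes = 1,125,899,906,842,624 bytes
716,072,340,751,908,864 / 1,125,899,906,842,624 = 636 PiB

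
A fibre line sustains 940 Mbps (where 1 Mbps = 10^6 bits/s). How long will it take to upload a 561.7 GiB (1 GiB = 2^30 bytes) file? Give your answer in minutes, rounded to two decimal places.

85.55 minutes

561.7 GiB = 603,120,782,540.8 bytes = 4,824,966,260,326.4 bits
940 Mbps = 940,000,000 bits/s
time = 4,824,966,260,326.4 / 940,000,000 = 5,132.943 s
5,132.943 s / 60 = 85.55 minutes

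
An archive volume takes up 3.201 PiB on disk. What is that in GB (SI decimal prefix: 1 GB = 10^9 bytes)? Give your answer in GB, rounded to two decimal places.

3,604,005.60 GB

3.201 PiB = 3.201 × 2^50 bytes = 3,604,005,601,803,239.424 bytes
1 GB = 10^9 bytes = 1,000,000,000 bytes
3,604,005,601,803,239.424 / 1,000,000,000 = 3,604,005.60 GB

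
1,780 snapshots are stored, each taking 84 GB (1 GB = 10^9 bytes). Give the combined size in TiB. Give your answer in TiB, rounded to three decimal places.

135.988 TiB

Total = 1,780 × 84 GB = 149,520 GB
= 149,520 × 1,000,000,000 bytes = 149,520,000,000,000 bytes
1 TiB = 1,099,511,627,776 bytes
149,520,000,000,000 / 1,099,511,627,776 = 135.988 TiB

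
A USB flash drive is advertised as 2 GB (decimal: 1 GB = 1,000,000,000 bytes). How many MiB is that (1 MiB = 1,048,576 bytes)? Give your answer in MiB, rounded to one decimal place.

2 GB × 1,000,000,000 bytes/GB = 2,000,000,000 bytes
1 MiB = 2^20 bytes = 1,048,576 bytes
2,000,000,000 / 1,048,576 = 1,907.3 MiB

1,907.3 MiB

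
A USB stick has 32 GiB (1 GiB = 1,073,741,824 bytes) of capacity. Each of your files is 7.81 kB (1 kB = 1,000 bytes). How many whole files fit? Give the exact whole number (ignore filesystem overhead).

4,399,454

Capacity: 32 GiB = 34,359,738,368 bytes
Per item: 7.81 kB = 7,810 bytes
⌊34,359,738,368 / 7,810⌋ = 4,399,454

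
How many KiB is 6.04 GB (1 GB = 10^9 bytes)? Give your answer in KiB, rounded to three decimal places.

6.04 GB = 6.04 × 10^9 bytes = 6,040,000,000 bytes
1 KiB = 2^10 bytes = 1,024 bytes
6,040,000,000 / 1,024 = 5,898,437.500 KiB

5,898,437.500 KiB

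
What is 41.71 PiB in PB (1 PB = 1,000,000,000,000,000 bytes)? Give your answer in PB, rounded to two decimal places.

41.71 PiB = 41.71 × 2^50 bytes = 46,961,285,114,405,847.04 bytes
1 PB = 1,000,000,000,000,000 bytes
46,961,285,114,405,847.04 / 1,000,000,000,000,000 = 46.96 PB

46.96 PB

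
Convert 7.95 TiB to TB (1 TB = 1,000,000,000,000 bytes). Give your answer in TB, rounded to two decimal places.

7.95 TiB = 7.95 × 2^40 bytes = 8,741,117,440,819.2 bytes
1 TB = 1,000,000,000,000 bytes
8,741,117,440,819.2 / 1,000,000,000,000 = 8.74 TB

8.74 TB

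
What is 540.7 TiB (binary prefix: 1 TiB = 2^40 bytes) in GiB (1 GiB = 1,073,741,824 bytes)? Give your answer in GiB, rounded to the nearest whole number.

553,677 GiB

540.7 TiB = 540.7 × 2^40 bytes = 594,505,937,138,483.2 bytes
1 GiB = 2^30 bytes = 1,073,741,824 bytes
594,505,937,138,483.2 / 1,073,741,824 = 553,677 GiB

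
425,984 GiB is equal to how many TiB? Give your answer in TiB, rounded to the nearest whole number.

416 TiB

425,984 GiB = 425,984 × 2^30 bytes = 457,396,837,154,816 bytes
1 TiB = 1,099,511,627,776 bytes
457,396,837,154,816 / 1,099,511,627,776 = 416 TiB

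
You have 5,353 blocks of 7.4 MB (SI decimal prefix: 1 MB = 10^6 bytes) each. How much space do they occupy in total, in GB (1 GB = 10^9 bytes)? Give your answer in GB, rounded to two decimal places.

39.61 GB

Total = 5,353 × 7.4 MB = 39612.2 MB
= 39612.2 × 1,000,000 bytes = 39,612,200,000 bytes
1 GB = 1,000,000,000 bytes
39,612,200,000 / 1,000,000,000 = 39.61 GB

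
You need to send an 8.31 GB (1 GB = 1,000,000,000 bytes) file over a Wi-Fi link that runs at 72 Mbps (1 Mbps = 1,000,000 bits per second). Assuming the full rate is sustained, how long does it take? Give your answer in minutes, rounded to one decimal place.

15.4 minutes

8.31 GB = 8,310,000,000 bytes = 66,480,000,000 bits
72 Mbps = 72,000,000 bits/s
time = 66,480,000,000 / 72,000,000 = 923.33 s
923.33 s / 60 = 15.4 minutes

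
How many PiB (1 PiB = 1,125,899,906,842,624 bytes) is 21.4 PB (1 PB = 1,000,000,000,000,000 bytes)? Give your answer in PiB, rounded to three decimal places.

19.007 PiB

21.4 PB = 21.4 × 10^15 bytes = 21,400,000,000,000,000 bytes
1 PiB = 1,125,899,906,842,624 bytes
21,400,000,000,000,000 / 1,125,899,906,842,624 = 19.007 PiB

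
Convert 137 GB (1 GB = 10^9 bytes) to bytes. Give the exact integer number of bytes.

137,000,000,000 bytes

137 × 1,000,000,000 = 137,000,000,000 bytes  (1 GB = 10^9 bytes)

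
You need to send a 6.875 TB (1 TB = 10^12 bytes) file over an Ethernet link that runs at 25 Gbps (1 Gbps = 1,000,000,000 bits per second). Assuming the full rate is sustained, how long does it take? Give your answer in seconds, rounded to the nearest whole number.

2,200 seconds

6.875 TB = 6,875,000,000,000 bytes = 55,000,000,000,000 bits
25 Gbps = 25,000,000,000 bits/s
time = 55,000,000,000,000 / 25,000,000,000 = 2,200 s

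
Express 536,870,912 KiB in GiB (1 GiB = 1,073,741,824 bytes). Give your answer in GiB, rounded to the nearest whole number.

536,870,912 KiB = 536,870,912 × 2^10 bytes = 549,755,813,888 bytes
1 GiB = 1,073,741,824 bytes
549,755,813,888 / 1,073,741,824 = 512 GiB

512 GiB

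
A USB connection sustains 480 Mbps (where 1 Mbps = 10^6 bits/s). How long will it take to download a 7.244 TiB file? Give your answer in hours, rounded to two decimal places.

7.244 TiB = 7,964,862,231,609.344 bytes = 63,718,897,852,874.752 bits
480 Mbps = 480,000,000 bits/s
time = 63,718,897,852,874.752 / 480,000,000 = 132,747.7039 s
132,747.7039 s / 3600 = 36.87 hours

36.87 hours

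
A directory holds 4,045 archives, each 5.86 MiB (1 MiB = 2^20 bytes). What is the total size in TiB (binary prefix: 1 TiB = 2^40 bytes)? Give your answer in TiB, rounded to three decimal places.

0.023 TiB

Total = 4,045 × 5.86 MiB = 23703.7 MiB
= 23703.7 × 1,048,576 bytes = 24,855,130,931.2 bytes
1 TiB = 1,099,511,627,776 bytes
24,855,130,931.2 / 1,099,511,627,776 = 0.023 TiB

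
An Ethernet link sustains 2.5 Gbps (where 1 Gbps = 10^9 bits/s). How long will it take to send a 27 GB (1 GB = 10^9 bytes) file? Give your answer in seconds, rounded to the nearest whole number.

86 seconds

27 GB = 27,000,000,000 bytes = 216,000,000,000 bits
2.5 Gbps = 2,500,000,000 bits/s
time = 216,000,000,000 / 2,500,000,000 = 86 s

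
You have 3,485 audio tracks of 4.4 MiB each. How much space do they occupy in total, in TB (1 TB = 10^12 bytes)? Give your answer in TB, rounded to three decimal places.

0.016 TB

Total = 3,485 × 4.4 MiB = 15,334 MiB
= 15,334 × 1,048,576 bytes = 16,078,864,384 bytes
1 TB = 1,000,000,000,000 bytes
16,078,864,384 / 1,000,000,000,000 = 0.016 TB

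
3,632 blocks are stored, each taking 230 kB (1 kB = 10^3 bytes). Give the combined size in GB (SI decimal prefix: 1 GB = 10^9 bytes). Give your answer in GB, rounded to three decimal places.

Total = 3,632 × 230 kB = 835,360 kB
= 835,360 × 1,000 bytes = 835,360,000 bytes
1 GB = 1,000,000,000 bytes
835,360,000 / 1,000,000,000 = 0.835 GB

0.835 GB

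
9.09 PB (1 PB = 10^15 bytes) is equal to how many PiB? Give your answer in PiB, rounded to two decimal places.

9.09 PB = 9.09 × 10^15 bytes = 9,090,000,000,000,000 bytes
1 PiB = 1,125,899,906,842,624 bytes
9,090,000,000,000,000 / 1,125,899,906,842,624 = 8.07 PiB

8.07 PiB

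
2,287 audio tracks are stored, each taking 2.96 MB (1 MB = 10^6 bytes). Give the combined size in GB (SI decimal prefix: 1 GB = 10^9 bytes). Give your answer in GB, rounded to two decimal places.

Total = 2,287 × 2.96 MB = 6769.52 MB
= 6769.52 × 1,000,000 bytes = 6,769,520,000 bytes
1 GB = 1,000,000,000 bytes
6,769,520,000 / 1,000,000,000 = 6.77 GB

6.77 GB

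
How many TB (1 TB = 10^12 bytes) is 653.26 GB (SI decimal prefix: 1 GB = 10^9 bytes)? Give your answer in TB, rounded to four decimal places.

0.6533 TB

653.26 GB = 653.26 × 10^9 bytes = 653,260,000,000 bytes
1 TB = 1,000,000,000,000 bytes
653,260,000,000 / 1,000,000,000,000 = 0.6533 TB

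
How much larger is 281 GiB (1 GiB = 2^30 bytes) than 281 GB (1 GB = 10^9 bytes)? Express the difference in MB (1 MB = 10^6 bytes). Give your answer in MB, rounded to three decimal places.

20,721.453 MB

281 GiB = 281 × 1,073,741,824 = 301,721,452,544 bytes
281 GB = 281 × 1,000,000,000 = 281,000,000,000 bytes
difference = 20,721,452,544 bytes
20,721,452,544 / 1,000,000 = 20,721.453 MB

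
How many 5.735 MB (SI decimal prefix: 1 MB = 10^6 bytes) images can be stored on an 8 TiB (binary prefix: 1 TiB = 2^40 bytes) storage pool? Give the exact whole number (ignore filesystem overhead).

1,533,756

Capacity: 8 TiB = 8,796,093,022,208 bytes
Per item: 5.735 MB = 5,735,000 bytes
⌊8,796,093,022,208 / 5,735,000⌋ = 1,533,756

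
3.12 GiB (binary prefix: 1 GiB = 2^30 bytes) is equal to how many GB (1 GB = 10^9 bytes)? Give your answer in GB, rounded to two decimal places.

3.12 GiB × 1,073,741,824 bytes/GiB = 3,350,074,490.88 bytes
1 GB = 10^9 bytes = 1,000,000,000 bytes
3,350,074,490.88 / 1,000,000,000 = 3.35 GB

3.35 GB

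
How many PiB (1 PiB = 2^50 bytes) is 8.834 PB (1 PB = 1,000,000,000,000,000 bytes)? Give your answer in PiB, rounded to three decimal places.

7.846 PiB

8.834 PB = 8.834 × 10^15 bytes = 8,834,000,000,000,000 bytes
1 PiB = 1,125,899,906,842,624 bytes
8,834,000,000,000,000 / 1,125,899,906,842,624 = 7.846 PiB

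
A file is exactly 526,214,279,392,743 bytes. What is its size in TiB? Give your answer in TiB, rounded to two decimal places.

526,214,279,392,743 bytes given.
1 TiB = 1,099,511,627,776 bytes
526,214,279,392,743 / 1,099,511,627,776 = 478.59 TiB

478.59 TiB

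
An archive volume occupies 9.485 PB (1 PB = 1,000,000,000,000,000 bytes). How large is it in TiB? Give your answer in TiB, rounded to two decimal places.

9.485 PB = 9.485 × 10^15 bytes = 9,485,000,000,000,000 bytes
1 TiB = 2^40 bytes = 1,099,511,627,776 bytes
9,485,000,000,000,000 / 1,099,511,627,776 = 8,626.56 TiB

8,626.56 TiB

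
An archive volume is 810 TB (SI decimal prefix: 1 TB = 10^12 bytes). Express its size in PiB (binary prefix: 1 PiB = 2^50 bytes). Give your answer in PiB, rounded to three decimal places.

810 TB = 810 × 10^12 bytes = 810,000,000,000,000 bytes
1 PiB = 2^50 bytes = 1,125,899,906,842,624 bytes
810,000,000,000,000 / 1,125,899,906,842,624 = 0.719 PiB

0.719 PiB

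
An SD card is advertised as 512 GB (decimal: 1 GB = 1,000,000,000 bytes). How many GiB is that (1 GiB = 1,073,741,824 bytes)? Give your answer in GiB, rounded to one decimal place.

512 GB = 512 × 10^9 bytes = 512,000,000,000 bytes
1 GiB = 2^30 bytes = 1,073,741,824 bytes
512,000,000,000 / 1,073,741,824 = 476.8 GiB

476.8 GiB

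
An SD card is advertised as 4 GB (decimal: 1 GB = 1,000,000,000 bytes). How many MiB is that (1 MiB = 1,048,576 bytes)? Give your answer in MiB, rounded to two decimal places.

3,814.70 MiB

4 GB = 4 × 10^9 bytes = 4,000,000,000 bytes
1 MiB = 1,048,576 bytes
4,000,000,000 / 1,048,576 = 3,814.70 MiB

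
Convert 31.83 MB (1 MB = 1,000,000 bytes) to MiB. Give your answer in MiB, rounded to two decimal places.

30.36 MiB

31.83 MB × 1,000,000 bytes/MB = 31,830,000 bytes
1 MiB = 1,048,576 bytes
31,830,000 / 1,048,576 = 30.36 MiB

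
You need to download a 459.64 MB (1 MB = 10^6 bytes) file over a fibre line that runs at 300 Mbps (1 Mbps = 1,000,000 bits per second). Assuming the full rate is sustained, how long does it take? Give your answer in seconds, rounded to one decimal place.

12.3 seconds

459.64 MB = 459,640,000 bytes = 3,677,120,000 bits
300 Mbps = 300,000,000 bits/s
time = 3,677,120,000 / 300,000,000 = 12.3 s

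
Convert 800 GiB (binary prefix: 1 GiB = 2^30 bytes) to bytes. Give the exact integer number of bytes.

858,993,459,200 bytes

800 × 1,073,741,824 = 858,993,459,200 bytes  (1 GiB = 2^30 bytes)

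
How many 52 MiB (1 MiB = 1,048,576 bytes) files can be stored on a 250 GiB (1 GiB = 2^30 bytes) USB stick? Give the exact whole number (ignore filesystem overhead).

4,923

Capacity: 250 GiB = 268,435,456,000 bytes
Per item: 52 MiB = 54,525,952 bytes
⌊268,435,456,000 / 54,525,952⌋ = 4,923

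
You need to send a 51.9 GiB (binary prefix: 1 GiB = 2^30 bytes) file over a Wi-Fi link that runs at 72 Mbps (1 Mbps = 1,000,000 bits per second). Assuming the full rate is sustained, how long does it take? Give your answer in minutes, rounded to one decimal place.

51.9 GiB = 55,727,200,665.6 bytes = 445,817,605,324.8 bits
72 Mbps = 72,000,000 bits/s
time = 445,817,605,324.8 / 72,000,000 = 6,191.91 s
6,191.91 s / 60 = 103.2 minutes

103.2 minutes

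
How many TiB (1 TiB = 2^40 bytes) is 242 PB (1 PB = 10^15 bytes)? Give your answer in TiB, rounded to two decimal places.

220,097.72 TiB

242 PB = 242 × 10^15 bytes = 242,000,000,000,000,000 bytes
1 TiB = 2^40 bytes = 1,099,511,627,776 bytes
242,000,000,000,000,000 / 1,099,511,627,776 = 220,097.72 TiB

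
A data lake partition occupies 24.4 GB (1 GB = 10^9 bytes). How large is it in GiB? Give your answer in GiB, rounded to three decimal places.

22.724 GiB

24.4 GB = 24.4 × 10^9 bytes = 24,400,000,000 bytes
1 GiB = 2^30 bytes = 1,073,741,824 bytes
24,400,000,000 / 1,073,741,824 = 22.724 GiB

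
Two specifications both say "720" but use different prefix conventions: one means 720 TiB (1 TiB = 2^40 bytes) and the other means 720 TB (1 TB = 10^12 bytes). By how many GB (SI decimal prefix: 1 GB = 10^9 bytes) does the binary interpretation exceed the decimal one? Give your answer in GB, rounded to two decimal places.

720 TiB = 720 × 1,099,511,627,776 = 791,648,371,998,720 bytes
720 TB = 720 × 1,000,000,000,000 = 720,000,000,000,000 bytes
difference = 71,648,371,998,720 bytes
71,648,371,998,720 / 1,000,000,000 = 71,648.37 GB

71,648.37 GB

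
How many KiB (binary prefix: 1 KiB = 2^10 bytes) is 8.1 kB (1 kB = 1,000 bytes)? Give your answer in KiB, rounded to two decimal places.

7.91 KiB

8.1 kB × 1,000 bytes/kB = 8,100 bytes
1 KiB = 1,024 bytes
8,100 / 1,024 = 7.91 KiB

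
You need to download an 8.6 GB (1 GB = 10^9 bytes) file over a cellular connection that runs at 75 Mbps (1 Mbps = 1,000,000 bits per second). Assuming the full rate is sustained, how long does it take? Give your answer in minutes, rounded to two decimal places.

8.6 GB = 8,600,000,000 bytes = 68,800,000,000 bits
75 Mbps = 75,000,000 bits/s
time = 68,800,000,000 / 75,000,000 = 917.333 s
917.333 s / 60 = 15.29 minutes

15.29 minutes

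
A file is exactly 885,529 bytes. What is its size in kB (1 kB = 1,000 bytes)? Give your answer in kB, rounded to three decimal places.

885.529 kB

885,529 bytes given.
1 kB = 10^3 bytes = 1,000 bytes
885,529 / 1,000 = 885.529 kB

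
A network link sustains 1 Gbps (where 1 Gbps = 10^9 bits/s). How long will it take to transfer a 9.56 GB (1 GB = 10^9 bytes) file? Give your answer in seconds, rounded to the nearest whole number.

9.56 GB = 9,560,000,000 bytes = 76,480,000,000 bits
1 Gbps = 1,000,000,000 bits/s
time = 76,480,000,000 / 1,000,000,000 = 76 s

76 seconds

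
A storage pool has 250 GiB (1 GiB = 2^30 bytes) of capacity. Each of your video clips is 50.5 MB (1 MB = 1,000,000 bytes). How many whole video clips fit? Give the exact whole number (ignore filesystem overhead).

Capacity: 250 GiB = 268,435,456,000 bytes
Per item: 50.5 MB = 50,500,000 bytes
⌊268,435,456,000 / 50,500,000⌋ = 5,315

5,315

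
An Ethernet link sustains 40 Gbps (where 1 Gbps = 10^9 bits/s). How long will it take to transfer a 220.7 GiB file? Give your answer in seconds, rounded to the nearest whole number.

220.7 GiB = 236,974,820,556.8 bytes = 1,895,798,564,454.4 bits
40 Gbps = 40,000,000,000 bits/s
time = 1,895,798,564,454.4 / 40,000,000,000 = 47 s

47 seconds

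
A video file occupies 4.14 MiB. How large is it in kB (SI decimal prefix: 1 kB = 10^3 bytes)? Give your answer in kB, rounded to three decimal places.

4,341.105 kB

4.14 MiB = 4.14 × 2^20 bytes = 4,341,104.64 bytes
1 kB = 10^3 bytes = 1,000 bytes
4,341,104.64 / 1,000 = 4,341.105 kB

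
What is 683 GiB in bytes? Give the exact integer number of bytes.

733,365,665,792 bytes

683 × 1,073,741,824 = 733,365,665,792 bytes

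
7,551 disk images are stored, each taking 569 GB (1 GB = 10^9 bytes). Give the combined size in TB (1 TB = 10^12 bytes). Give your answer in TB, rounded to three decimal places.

Total = 7,551 × 569 GB = 4,296,519 GB
= 4,296,519 × 1,000,000,000 bytes = 4,296,519,000,000,000 bytes
1 TB = 1,000,000,000,000 bytes
4,296,519,000,000,000 / 1,000,000,000,000 = 4,296.519 TB

4,296.519 TB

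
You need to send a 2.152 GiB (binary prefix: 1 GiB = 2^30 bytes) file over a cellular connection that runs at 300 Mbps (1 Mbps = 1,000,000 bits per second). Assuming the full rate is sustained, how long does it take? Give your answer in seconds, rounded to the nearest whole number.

62 seconds

2.152 GiB = 2,310,692,405.248 bytes = 18,485,539,241.984 bits
300 Mbps = 300,000,000 bits/s
time = 18,485,539,241.984 / 300,000,000 = 62 s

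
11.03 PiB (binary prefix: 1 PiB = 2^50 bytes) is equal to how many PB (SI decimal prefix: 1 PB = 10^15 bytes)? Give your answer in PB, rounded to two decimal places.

11.03 PiB = 11.03 × 2^50 bytes = 12,418,675,972,474,142.72 bytes
1 PB = 1,000,000,000,000,000 bytes
12,418,675,972,474,142.72 / 1,000,000,000,000,000 = 12.42 PB

12.42 PB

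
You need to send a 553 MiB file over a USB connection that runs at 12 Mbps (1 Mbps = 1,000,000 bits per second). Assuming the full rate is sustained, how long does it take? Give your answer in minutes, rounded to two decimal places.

553 MiB = 579,862,528 bytes = 4,638,900,224 bits
12 Mbps = 12,000,000 bits/s
time = 4,638,900,224 / 12,000,000 = 386.575 s
386.575 s / 60 = 6.44 minutes

6.44 minutes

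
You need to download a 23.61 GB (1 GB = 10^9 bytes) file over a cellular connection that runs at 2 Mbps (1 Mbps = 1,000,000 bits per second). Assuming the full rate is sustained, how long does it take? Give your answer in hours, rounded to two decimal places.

23.61 GB = 23,610,000,000 bytes = 188,880,000,000 bits
2 Mbps = 2,000,000 bits/s
time = 188,880,000,000 / 2,000,000 = 94,440.0000 s
94,440.0000 s / 3600 = 26.23 hours

26.23 hours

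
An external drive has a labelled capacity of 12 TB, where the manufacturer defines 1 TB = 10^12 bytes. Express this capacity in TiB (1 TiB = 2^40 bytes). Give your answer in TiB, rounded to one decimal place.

12 TB = 12 × 10^12 bytes = 12,000,000,000,000 bytes
1 TiB = 1,099,511,627,776 bytes
12,000,000,000,000 / 1,099,511,627,776 = 10.9 TiB

10.9 TiB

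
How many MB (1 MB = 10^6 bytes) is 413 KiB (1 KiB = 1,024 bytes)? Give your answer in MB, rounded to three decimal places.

413 KiB × 1,024 bytes/KiB = 422,912 bytes
1 MB = 1,000,000 bytes
422,912 / 1,000,000 = 0.423 MB

0.423 MB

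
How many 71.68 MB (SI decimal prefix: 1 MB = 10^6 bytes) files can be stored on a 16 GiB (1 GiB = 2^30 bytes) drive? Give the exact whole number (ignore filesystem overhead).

239

Capacity: 16 GiB = 17,179,869,184 bytes
Per item: 71.68 MB = 71,680,000 bytes
⌊17,179,869,184 / 71,680,000⌋ = 239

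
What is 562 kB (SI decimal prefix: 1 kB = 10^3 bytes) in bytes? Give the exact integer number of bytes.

562,000 bytes

562 × 1,000 = 562,000 bytes  (1 kB = 10^3 bytes)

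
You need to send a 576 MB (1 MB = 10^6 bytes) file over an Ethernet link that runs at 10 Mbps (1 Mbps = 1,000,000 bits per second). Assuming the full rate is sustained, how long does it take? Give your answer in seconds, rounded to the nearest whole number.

576 MB = 576,000,000 bytes = 4,608,000,000 bits
10 Mbps = 10,000,000 bits/s
time = 4,608,000,000 / 10,000,000 = 461 s

461 seconds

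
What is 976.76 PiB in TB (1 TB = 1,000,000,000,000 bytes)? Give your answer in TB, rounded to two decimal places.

976.76 PiB × 1,125,899,906,842,624 bytes/PiB = 1,099,733,993,007,601,418.24 bytes
1 TB = 1,000,000,000,000 bytes
1,099,733,993,007,601,418.24 / 1,000,000,000,000 = 1,099,733.99 TB

1,099,733.99 TB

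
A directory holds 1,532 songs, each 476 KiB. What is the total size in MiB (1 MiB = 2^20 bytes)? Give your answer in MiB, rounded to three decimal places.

Total = 1,532 × 476 KiB = 729,232 KiB
= 729,232 × 1,024 bytes = 746,733,568 bytes
1 MiB = 1,048,576 bytes
746,733,568 / 1,048,576 = 712.141 MiB

712.141 MiB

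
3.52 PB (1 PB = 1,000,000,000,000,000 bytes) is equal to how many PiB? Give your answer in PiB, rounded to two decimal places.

3.52 PB = 3.52 × 10^15 bytes = 3,520,000,000,000,000 bytes
1 PiB = 1,125,899,906,842,624 bytes
3,520,000,000,000,000 / 1,125,899,906,842,624 = 3.13 PiB

3.13 PiB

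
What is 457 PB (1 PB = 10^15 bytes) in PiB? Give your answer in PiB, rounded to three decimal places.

405.898 PiB

457 PB = 457 × 10^15 bytes = 457,000,000,000,000,000 bytes
1 PiB = 2^50 bytes = 1,125,899,906,842,624 bytes
457,000,000,000,000,000 / 1,125,899,906,842,624 = 405.898 PiB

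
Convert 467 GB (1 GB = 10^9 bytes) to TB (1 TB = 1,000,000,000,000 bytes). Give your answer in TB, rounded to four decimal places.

0.4670 TB

467 GB × 1,000,000,000 bytes/GB = 467,000,000,000 bytes
1 TB = 1,000,000,000,000 bytes
467,000,000,000 / 1,000,000,000,000 = 0.4670 TB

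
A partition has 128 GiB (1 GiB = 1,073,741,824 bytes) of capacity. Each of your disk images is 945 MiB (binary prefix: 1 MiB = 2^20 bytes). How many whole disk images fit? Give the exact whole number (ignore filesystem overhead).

138

Capacity: 128 GiB = 137,438,953,472 bytes
Per item: 945 MiB = 990,904,320 bytes
⌊137,438,953,472 / 990,904,320⌋ = 138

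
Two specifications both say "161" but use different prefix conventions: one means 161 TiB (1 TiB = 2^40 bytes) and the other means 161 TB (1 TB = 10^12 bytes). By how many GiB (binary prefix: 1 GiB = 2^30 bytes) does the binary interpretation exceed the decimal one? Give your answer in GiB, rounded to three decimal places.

161 TiB = 161 × 1,099,511,627,776 = 177,021,372,071,936 bytes
161 TB = 161 × 1,000,000,000,000 = 161,000,000,000,000 bytes
difference = 16,021,372,071,936 bytes
16,021,372,071,936 / 1,073,741,824 = 14,921.065 GiB

14,921.065 GiB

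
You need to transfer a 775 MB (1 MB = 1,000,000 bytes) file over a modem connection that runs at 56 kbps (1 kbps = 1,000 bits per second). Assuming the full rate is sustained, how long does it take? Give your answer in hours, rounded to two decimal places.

775 MB = 775,000,000 bytes = 6,200,000,000 bits
56 kbps = 56,000 bits/s
time = 6,200,000,000 / 56,000 = 110,714.2857 s
110,714.2857 s / 3600 = 30.75 hours

30.75 hours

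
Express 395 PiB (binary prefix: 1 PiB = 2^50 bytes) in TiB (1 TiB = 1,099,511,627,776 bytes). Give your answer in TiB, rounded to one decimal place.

395 PiB = 395 × 2^50 bytes = 444,730,463,202,836,480 bytes
1 TiB = 1,099,511,627,776 bytes
444,730,463,202,836,480 / 1,099,511,627,776 = 404,480.0 TiB

404,480.0 TiB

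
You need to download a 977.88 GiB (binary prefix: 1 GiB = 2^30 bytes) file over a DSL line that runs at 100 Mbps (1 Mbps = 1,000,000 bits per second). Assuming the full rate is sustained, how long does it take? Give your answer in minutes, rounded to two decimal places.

1,399.99 minutes

977.88 GiB = 1,049,990,654,853.12 bytes = 8,399,925,238,824.96 bits
100 Mbps = 100,000,000 bits/s
time = 8,399,925,238,824.96 / 100,000,000 = 83,999.252 s
83,999.252 s / 60 = 1,399.99 minutes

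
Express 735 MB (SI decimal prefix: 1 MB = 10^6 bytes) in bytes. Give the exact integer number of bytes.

735,000,000 bytes

735 × 1,000,000 = 735,000,000 bytes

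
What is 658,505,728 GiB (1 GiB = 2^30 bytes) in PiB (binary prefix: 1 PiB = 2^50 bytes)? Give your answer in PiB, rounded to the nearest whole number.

628 PiB

658,505,728 GiB = 658,505,728 × 2^30 bytes = 707,065,141,497,167,872 bytes
1 PiB = 1,125,899,906,842,624 bytes
707,065,141,497,167,872 / 1,125,899,906,842,624 = 628 PiB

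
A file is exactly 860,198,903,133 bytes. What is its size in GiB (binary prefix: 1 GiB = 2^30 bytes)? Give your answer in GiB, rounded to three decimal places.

860,198,903,133 bytes given.
1 GiB = 2^30 bytes = 1,073,741,824 bytes
860,198,903,133 / 1,073,741,824 = 801.123 GiB

801.123 GiB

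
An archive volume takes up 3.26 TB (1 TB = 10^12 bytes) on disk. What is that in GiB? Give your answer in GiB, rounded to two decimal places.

3.26 TB = 3.26 × 10^12 bytes = 3,260,000,000,000 bytes
1 GiB = 1,073,741,824 bytes
3,260,000,000,000 / 1,073,741,824 = 3,036.11 GiB

3,036.11 GiB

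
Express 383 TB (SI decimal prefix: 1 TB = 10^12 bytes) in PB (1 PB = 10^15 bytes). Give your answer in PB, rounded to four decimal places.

383 TB = 383 × 10^12 bytes = 383,000,000,000,000 bytes
1 PB = 1,000,000,000,000,000 bytes
383,000,000,000,000 / 1,000,000,000,000,000 = 0.3830 PB

0.3830 PB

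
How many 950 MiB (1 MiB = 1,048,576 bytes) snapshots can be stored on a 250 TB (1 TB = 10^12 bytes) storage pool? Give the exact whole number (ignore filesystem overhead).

Capacity: 250 TB = 250,000,000,000,000 bytes
Per item: 950 MiB = 996,147,200 bytes
⌊250,000,000,000,000 / 996,147,200⌋ = 250,966

250,966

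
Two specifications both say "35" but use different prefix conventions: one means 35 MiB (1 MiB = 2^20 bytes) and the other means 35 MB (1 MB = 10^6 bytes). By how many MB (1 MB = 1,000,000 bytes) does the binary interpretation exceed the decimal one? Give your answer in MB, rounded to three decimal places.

35 MiB = 35 × 1,048,576 = 36,700,160 bytes
35 MB = 35 × 1,000,000 = 35,000,000 bytes
difference = 1,700,160 bytes
1,700,160 / 1,000,000 = 1.700 MB

1.700 MB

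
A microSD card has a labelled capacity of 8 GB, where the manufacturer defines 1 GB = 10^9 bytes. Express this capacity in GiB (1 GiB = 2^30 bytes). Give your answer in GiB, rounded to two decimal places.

7.45 GiB

8 GB = 8 × 10^9 bytes = 8,000,000,000 bytes
1 GiB = 1,073,741,824 bytes
8,000,000,000 / 1,073,741,824 = 7.45 GiB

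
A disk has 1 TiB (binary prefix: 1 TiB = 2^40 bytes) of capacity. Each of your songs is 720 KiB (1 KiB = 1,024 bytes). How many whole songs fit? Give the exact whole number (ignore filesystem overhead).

1,491,308

Capacity: 1 TiB = 1,099,511,627,776 bytes
Per item: 720 KiB = 737,280 bytes
⌊1,099,511,627,776 / 737,280⌋ = 1,491,308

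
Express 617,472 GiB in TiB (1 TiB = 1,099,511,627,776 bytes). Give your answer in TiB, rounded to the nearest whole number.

617,472 GiB = 617,472 × 2^30 bytes = 663,005,511,548,928 bytes
1 TiB = 1,099,511,627,776 bytes
663,005,511,548,928 / 1,099,511,627,776 = 603 TiB

603 TiB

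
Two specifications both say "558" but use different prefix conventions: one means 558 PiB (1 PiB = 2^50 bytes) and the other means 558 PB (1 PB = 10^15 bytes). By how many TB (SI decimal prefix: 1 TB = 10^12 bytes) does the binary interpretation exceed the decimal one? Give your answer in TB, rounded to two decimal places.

70,252.15 TB

558 PiB = 558 × 1,125,899,906,842,624 = 628,252,148,018,184,192 bytes
558 PB = 558 × 1,000,000,000,000,000 = 558,000,000,000,000,000 bytes
difference = 70,252,148,018,184,192 bytes
70,252,148,018,184,192 / 1,000,000,000,000 = 70,252.15 TB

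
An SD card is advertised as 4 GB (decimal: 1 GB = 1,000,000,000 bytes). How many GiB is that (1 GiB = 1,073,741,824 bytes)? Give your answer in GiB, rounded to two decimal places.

4 GB = 4 × 10^9 bytes = 4,000,000,000 bytes
1 GiB = 1,073,741,824 bytes
4,000,000,000 / 1,073,741,824 = 3.73 GiB

3.73 GiB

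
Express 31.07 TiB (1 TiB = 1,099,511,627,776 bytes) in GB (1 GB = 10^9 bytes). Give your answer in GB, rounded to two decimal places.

34,161.83 GB

31.07 TiB × 1,099,511,627,776 bytes/TiB = 34,161,826,275,000.32 bytes
1 GB = 10^9 bytes = 1,000,000,000 bytes
34,161,826,275,000.32 / 1,000,000,000 = 34,161.83 GB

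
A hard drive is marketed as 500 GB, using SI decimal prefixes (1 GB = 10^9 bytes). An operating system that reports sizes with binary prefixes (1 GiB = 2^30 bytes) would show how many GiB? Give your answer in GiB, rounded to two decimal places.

465.66 GiB

500 GB × 1,000,000,000 bytes/GB = 500,000,000,000 bytes
1 GiB = 2^30 bytes = 1,073,741,824 bytes
500,000,000,000 / 1,073,741,824 = 465.66 GiB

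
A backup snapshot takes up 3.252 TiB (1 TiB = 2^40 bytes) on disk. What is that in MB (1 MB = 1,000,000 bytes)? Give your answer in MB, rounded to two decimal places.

3.252 TiB = 3.252 × 2^40 bytes = 3,575,611,813,527.552 bytes
1 MB = 1,000,000 bytes
3,575,611,813,527.552 / 1,000,000 = 3,575,611.81 MB

3,575,611.81 MB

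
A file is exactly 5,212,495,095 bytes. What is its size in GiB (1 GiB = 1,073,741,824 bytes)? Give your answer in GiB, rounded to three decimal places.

4.855 GiB

5,212,495,095 bytes given.
1 GiB = 2^30 bytes = 1,073,741,824 bytes
5,212,495,095 / 1,073,741,824 = 4.855 GiB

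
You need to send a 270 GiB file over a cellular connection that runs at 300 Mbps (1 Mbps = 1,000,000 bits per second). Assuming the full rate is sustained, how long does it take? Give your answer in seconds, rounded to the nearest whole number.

270 GiB = 289,910,292,480 bytes = 2,319,282,339,840 bits
300 Mbps = 300,000,000 bits/s
time = 2,319,282,339,840 / 300,000,000 = 7,731 s

7,731 seconds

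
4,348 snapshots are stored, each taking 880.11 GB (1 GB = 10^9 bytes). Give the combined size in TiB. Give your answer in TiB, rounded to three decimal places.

3,480.380 TiB

Total = 4,348 × 880.11 GB = 3826718.28 GB
= 3826718.28 × 1,000,000,000 bytes = 3,826,718,280,000,000 bytes
1 TiB = 1,099,511,627,776 bytes
3,826,718,280,000,000 / 1,099,511,627,776 = 3,480.380 TiB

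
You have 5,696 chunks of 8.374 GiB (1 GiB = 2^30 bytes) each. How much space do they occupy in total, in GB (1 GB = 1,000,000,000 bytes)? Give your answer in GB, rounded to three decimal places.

51,215.664 GB

Total = 5,696 × 8.374 GiB = 47698.304 GiB
= 47698.304 × 1,073,741,824 bytes = 51,215,663,938,666.496 bytes
1 GB = 1,000,000,000 bytes
51,215,663,938,666.496 / 1,000,000,000 = 51,215.664 GB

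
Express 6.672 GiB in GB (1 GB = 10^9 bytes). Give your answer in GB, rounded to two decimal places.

7.16 GB

6.672 GiB × 1,073,741,824 bytes/GiB = 7,164,005,449.728 bytes
1 GB = 1,000,000,000 bytes
7,164,005,449.728 / 1,000,000,000 = 7.16 GB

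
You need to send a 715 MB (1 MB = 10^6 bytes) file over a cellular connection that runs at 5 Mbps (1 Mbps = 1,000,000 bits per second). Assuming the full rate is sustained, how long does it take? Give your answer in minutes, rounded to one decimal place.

715 MB = 715,000,000 bytes = 5,720,000,000 bits
5 Mbps = 5,000,000 bits/s
time = 5,720,000,000 / 5,000,000 = 1,144.00 s
1,144.00 s / 60 = 19.1 minutes

19.1 minutes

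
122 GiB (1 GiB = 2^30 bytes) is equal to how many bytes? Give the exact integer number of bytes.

130,996,502,528 bytes

122 × 1,073,741,824 = 130,996,502,528 bytes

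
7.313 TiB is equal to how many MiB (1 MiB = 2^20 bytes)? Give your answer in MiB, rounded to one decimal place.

7,668,236.3 MiB

7.313 TiB = 7.313 × 2^40 bytes = 8,040,728,533,925.888 bytes
1 MiB = 1,048,576 bytes
8,040,728,533,925.888 / 1,048,576 = 7,668,236.3 MiB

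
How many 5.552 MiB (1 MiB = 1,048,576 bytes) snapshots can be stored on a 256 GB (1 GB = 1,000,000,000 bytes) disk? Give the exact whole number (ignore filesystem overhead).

Capacity: 256 GB = 256,000,000,000 bytes
Per item: 5.552 MiB = 5,821,693.952 bytes
⌊256,000,000,000 / 5,821,693.952⌋ = 43,973

43,973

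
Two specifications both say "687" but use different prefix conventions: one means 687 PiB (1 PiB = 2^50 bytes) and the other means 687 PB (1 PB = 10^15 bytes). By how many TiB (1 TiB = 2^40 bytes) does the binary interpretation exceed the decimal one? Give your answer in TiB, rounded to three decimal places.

687 PiB = 687 × 1,125,899,906,842,624 = 773,493,236,000,882,688 bytes
687 PB = 687 × 1,000,000,000,000,000 = 687,000,000,000,000,000 bytes
difference = 86,493,236,000,882,688 bytes
86,493,236,000,882,688 / 1,099,511,627,776 = 78,665.140 TiB

78,665.140 TiB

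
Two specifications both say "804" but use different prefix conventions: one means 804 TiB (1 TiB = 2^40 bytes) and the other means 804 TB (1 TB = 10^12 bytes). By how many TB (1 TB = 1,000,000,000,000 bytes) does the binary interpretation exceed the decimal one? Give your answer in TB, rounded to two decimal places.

80.01 TB

804 TiB = 804 × 1,099,511,627,776 = 884,007,348,731,904 bytes
804 TB = 804 × 1,000,000,000,000 = 804,000,000,000,000 bytes
difference = 80,007,348,731,904 bytes
80,007,348,731,904 / 1,000,000,000,000 = 80.01 TB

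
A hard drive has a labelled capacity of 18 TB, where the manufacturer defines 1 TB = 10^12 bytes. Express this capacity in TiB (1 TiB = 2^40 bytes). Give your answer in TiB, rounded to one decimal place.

16.4 TiB

18 TB × 1,000,000,000,000 bytes/TB = 18,000,000,000,000 bytes
1 TiB = 2^40 bytes = 1,099,511,627,776 bytes
18,000,000,000,000 / 1,099,511,627,776 = 16.4 TiB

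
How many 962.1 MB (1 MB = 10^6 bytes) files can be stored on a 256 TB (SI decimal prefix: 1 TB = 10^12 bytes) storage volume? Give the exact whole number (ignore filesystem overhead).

Capacity: 256 TB = 256,000,000,000,000 bytes
Per item: 962.1 MB = 962,100,000 bytes
⌊256,000,000,000,000 / 962,100,000⌋ = 266,084

266,084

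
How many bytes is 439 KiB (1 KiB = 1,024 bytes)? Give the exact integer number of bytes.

439 × 1,024 = 449,536 bytes  (1 KiB = 2^10 bytes)

449,536 bytes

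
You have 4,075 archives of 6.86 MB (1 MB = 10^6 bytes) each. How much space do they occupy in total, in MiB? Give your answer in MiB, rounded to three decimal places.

26,659.489 MiB

Total = 4,075 × 6.86 MB = 27954.5 MB
= 27954.5 × 1,000,000 bytes = 27,954,500,000 bytes
1 MiB = 1,048,576 bytes
27,954,500,000 / 1,048,576 = 26,659.489 MiB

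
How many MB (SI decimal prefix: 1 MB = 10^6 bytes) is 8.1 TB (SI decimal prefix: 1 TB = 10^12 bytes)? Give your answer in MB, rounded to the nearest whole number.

8,100,000 MB

8.1 TB × 1,000,000,000,000 bytes/TB = 8,100,000,000,000 bytes
1 MB = 10^6 bytes = 1,000,000 bytes
8,100,000,000,000 / 1,000,000 = 8,100,000 MB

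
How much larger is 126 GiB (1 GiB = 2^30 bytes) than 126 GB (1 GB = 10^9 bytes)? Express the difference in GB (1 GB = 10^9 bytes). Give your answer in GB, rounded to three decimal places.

126 GiB = 126 × 1,073,741,824 = 135,291,469,824 bytes
126 GB = 126 × 1,000,000,000 = 126,000,000,000 bytes
difference = 9,291,469,824 bytes
9,291,469,824 / 1,000,000,000 = 9.291 GB

9.291 GB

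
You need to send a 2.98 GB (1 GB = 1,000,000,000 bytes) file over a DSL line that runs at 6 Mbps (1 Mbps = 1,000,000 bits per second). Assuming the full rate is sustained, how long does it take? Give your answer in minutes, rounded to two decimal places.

2.98 GB = 2,980,000,000 bytes = 23,840,000,000 bits
6 Mbps = 6,000,000 bits/s
time = 23,840,000,000 / 6,000,000 = 3,973.333 s
3,973.333 s / 60 = 66.22 minutes

66.22 minutes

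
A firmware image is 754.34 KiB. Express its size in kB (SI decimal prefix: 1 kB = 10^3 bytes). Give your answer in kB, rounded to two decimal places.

772.44 kB

754.34 KiB × 1,024 bytes/KiB = 772,444.16 bytes
1 kB = 10^3 bytes = 1,000 bytes
772,444.16 / 1,000 = 772.44 kB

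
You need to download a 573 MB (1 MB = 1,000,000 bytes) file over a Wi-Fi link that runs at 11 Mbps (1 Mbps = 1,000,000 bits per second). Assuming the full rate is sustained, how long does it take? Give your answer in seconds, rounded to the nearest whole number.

417 seconds

573 MB = 573,000,000 bytes = 4,584,000,000 bits
11 Mbps = 11,000,000 bits/s
time = 4,584,000,000 / 11,000,000 = 417 s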